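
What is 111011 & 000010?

AND: 1 only when both bits are 1
  111011
& 000010
--------
  000010
Decimal: 59 & 2 = 2



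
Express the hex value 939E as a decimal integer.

Expand by place value (powers of 16):
Digit values: E = 14
939E = 9 × 16^3 + 3 × 16^2 + 9 × 16^1 + 14 × 16^0
= 9 × 4096 + 3 × 256 + 9 × 16 + 14 × 1
= 36864 + 768 + 144 + 14
= 37790



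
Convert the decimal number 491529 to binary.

Using repeated division by 2:
491529 ÷ 2 = 245764 remainder 1
245764 ÷ 2 = 122882 remainder 0
122882 ÷ 2 = 61441 remainder 0
61441 ÷ 2 = 30720 remainder 1
30720 ÷ 2 = 15360 remainder 0
15360 ÷ 2 = 7680 remainder 0
7680 ÷ 2 = 3840 remainder 0
3840 ÷ 2 = 1920 remainder 0
1920 ÷ 2 = 960 remainder 0
960 ÷ 2 = 480 remainder 0
480 ÷ 2 = 240 remainder 0
240 ÷ 2 = 120 remainder 0
120 ÷ 2 = 60 remainder 0
60 ÷ 2 = 30 remainder 0
30 ÷ 2 = 15 remainder 0
15 ÷ 2 = 7 remainder 1
7 ÷ 2 = 3 remainder 1
3 ÷ 2 = 1 remainder 1
1 ÷ 2 = 0 remainder 1
Reading remainders bottom to top: 1111000000000001001



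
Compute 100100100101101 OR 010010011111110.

OR: 1 when either bit is 1
  100100100101101
| 010010011111110
-----------------
  110110111111111
Decimal: 18733 | 9470 = 28159



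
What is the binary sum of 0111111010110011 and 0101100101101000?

Add column by column from the right: bit + bit + carry-in; write the sum mod 2, carry 1 when the sum is 2 or 3.
carry:  1111111111000000
        0111111010110011
+       0101100101101000
------------------------
       01101100000011011
(the carry out of the leftmost column, 0, becomes the leading bit)
Decimal check:
  0111111010110011 = 16384 + 8192 + 4096 + 2048 + 1024 + 512 + 128 + 32 + 16 + 2 + 1 = 32435
  0101100101101000 = 16384 + 4096 + 2048 + 256 + 64 + 32 + 8 = 22888
  32435 + 22888 = 55323, and 01101100000011011 = 32768 + 16384 + 4096 + 2048 + 16 + 8 + 2 + 1 = 55323 ✓



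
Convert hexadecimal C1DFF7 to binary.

Convert each hex digit to 4 bits:
  C = 1100
  1 = 0001
  D = 1101
  F = 1111
  F = 1111
  7 = 0111
Concatenate: 110000011101111111110111



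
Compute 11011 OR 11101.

OR: 1 when either bit is 1
  11011
| 11101
-------
  11111
Decimal: 27 | 29 = 31



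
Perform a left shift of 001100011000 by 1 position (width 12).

Original: 001100011000 (decimal 792)
Shift left by 1 position
Append 1 zero on the right
Result: 011000110000 (decimal 1584)
Equivalent: 792 << 1 = 792 × 2^1 = 1584



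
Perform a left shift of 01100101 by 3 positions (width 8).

Original: 01100101 (decimal 101)
Shift left by 3 positions
Append 3 zeros on the right and drop the 3 high bits that overflow the 8-bit width
Result: 00101000 (decimal 40)
Equivalent: 101 << 3 = 101 × 2^3 = 808, truncated to 8 bits = 40



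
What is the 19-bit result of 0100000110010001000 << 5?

Original: 0100000110010001000 (decimal 134280)
Shift left by 5 positions
Append 5 zeros on the right and drop the 5 high bits that overflow the 19-bit width
Result: 0011001000100000000 (decimal 102656)
Equivalent: 134280 << 5 = 134280 × 2^5 = 4296960, truncated to 19 bits = 102656



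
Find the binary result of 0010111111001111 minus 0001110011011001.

Method 1 - Direct subtraction (column by column from the right: bit − bit − borrow-in; if negative, add 2 and borrow 1 from the next column):
borrow: 0010000111100000
        0010111111001111
-       0001110011011001
------------------------
        0001001011110110

Method 2 - Add two's complement:
Two's complement of 0001110011011001: invert → 1110001100100110, add 1 → 1110001100100111
  0010111111001111
+ 1110001100100111
------------------
 10001001011110110  (end carry out of the top bit = 1)
Discarding the end carry: 0001001011110110
Decimal check:
  0010111111001111 = 8192 + 2048 + 1024 + 512 + 256 + 128 + 64 + 8 + 4 + 2 + 1 = 12239
  0001110011011001 = 4096 + 2048 + 1024 + 128 + 64 + 16 + 8 + 1 = 7385
  12239 - 7385 = 4854, and 0001001011110110 = 4096 + 512 + 128 + 64 + 32 + 16 + 4 + 2 = 4854 ✓



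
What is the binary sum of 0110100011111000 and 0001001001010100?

Add column by column from the right: bit + bit + carry-in; write the sum mod 2, carry 1 when the sum is 2 or 3.
carry:  0000000111100000
        0110100011111000
+       0001001001010100
------------------------
       00111101101001100
(the carry out of the leftmost column, 0, becomes the leading bit)
Decimal check:
  0110100011111000 = 16384 + 8192 + 2048 + 128 + 64 + 32 + 16 + 8 = 26872
  0001001001010100 = 4096 + 512 + 64 + 16 + 4 = 4692
  26872 + 4692 = 31564, and 00111101101001100 = 16384 + 8192 + 4096 + 2048 + 512 + 256 + 64 + 8 + 4 = 31564 ✓



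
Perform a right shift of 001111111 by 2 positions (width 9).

Original: 001111111 (decimal 127)
Shift right by 2 positions
Drop the 2 low bits; fill with zeros on the left
Result: 000011111 (decimal 31)
Equivalent: 127 >> 2 = 127 ÷ 2^2 = 31



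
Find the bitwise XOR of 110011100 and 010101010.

XOR: 1 when bits differ
  110011100
^ 010101010
-----------
  100110110
Decimal: 412 ^ 170 = 310



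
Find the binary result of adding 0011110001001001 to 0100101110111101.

Add column by column from the right: bit + bit + carry-in; write the sum mod 2, carry 1 when the sum is 2 or 3.
carry:  1111111111110010
        0011110001001001
+       0100101110111101
------------------------
       01000100000000110
(the carry out of the leftmost column, 0, becomes the leading bit)
Decimal check:
  0011110001001001 = 8192 + 4096 + 2048 + 1024 + 64 + 8 + 1 = 15433
  0100101110111101 = 16384 + 2048 + 512 + 256 + 128 + 32 + 16 + 8 + 4 + 1 = 19389
  15433 + 19389 = 34822, and 01000100000000110 = 32768 + 2048 + 4 + 2 = 34822 ✓



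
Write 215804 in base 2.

Using repeated division by 2:
215804 ÷ 2 = 107902 remainder 0
107902 ÷ 2 = 53951 remainder 0
53951 ÷ 2 = 26975 remainder 1
26975 ÷ 2 = 13487 remainder 1
13487 ÷ 2 = 6743 remainder 1
6743 ÷ 2 = 3371 remainder 1
3371 ÷ 2 = 1685 remainder 1
1685 ÷ 2 = 842 remainder 1
842 ÷ 2 = 421 remainder 0
421 ÷ 2 = 210 remainder 1
210 ÷ 2 = 105 remainder 0
105 ÷ 2 = 52 remainder 1
52 ÷ 2 = 26 remainder 0
26 ÷ 2 = 13 remainder 0
13 ÷ 2 = 6 remainder 1
6 ÷ 2 = 3 remainder 0
3 ÷ 2 = 1 remainder 1
1 ÷ 2 = 0 remainder 1
Reading remainders bottom to top: 110100101011111100



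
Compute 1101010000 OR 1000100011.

OR: 1 when either bit is 1
  1101010000
| 1000100011
------------
  1101110011
Decimal: 848 | 547 = 883



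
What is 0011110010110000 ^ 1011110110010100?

XOR: 1 when bits differ
  0011110010110000
^ 1011110110010100
------------------
  1000000100100100
Decimal: 15536 ^ 48532 = 33060



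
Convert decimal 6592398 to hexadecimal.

Using repeated division by 16 (digits 10–15 are A–F):
6592398 ÷ 16 = 412024 remainder 14 (E)
412024 ÷ 16 = 25751 remainder 8
25751 ÷ 16 = 1609 remainder 7
1609 ÷ 16 = 100 remainder 9
100 ÷ 16 = 6 remainder 4
6 ÷ 16 = 0 remainder 6
Reading remainders bottom to top: 64978E



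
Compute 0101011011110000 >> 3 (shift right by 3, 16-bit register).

Original: 0101011011110000 (decimal 22256)
Shift right by 3 positions
Drop the 3 low bits; fill with zeros on the left
Result: 0000101011011110 (decimal 2782)
Equivalent: 22256 >> 3 = 22256 ÷ 2^3 = 2782



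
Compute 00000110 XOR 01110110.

XOR: 1 when bits differ
  00000110
^ 01110110
----------
  01110000
Decimal: 6 ^ 118 = 112



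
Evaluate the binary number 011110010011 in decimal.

Sum of powers of 2 for each 1-bit:
2^0 + 2^1 + 2^4 + 2^7 + 2^8 + 2^9 + 2^10
= 1 + 2 + 16 + 128 + 256 + 512 + 1024
= 1939



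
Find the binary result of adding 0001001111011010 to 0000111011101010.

Add column by column from the right: bit + bit + carry-in; write the sum mod 2, carry 1 when the sum is 2 or 3.
carry:  0011111111110100
        0001001111011010
+       0000111011101010
------------------------
       00010001011000100
(the carry out of the leftmost column, 0, becomes the leading bit)
Decimal check:
  0001001111011010 = 4096 + 512 + 256 + 128 + 64 + 16 + 8 + 2 = 5082
  0000111011101010 = 2048 + 1024 + 512 + 128 + 64 + 32 + 8 + 2 = 3818
  5082 + 3818 = 8900, and 00010001011000100 = 8192 + 512 + 128 + 64 + 4 = 8900 ✓



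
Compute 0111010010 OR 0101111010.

OR: 1 when either bit is 1
  0111010010
| 0101111010
------------
  0111111010
Decimal: 466 | 378 = 506



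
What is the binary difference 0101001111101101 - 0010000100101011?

Method 1 - Direct subtraction (column by column from the right: bit − bit − borrow-in; if negative, add 2 and borrow 1 from the next column):
borrow: 0100000000000100
        0101001111101101
-       0010000100101011
------------------------
        0011001011000010

Method 2 - Add two's complement:
Two's complement of 0010000100101011: invert → 1101111011010100, add 1 → 1101111011010101
  0101001111101101
+ 1101111011010101
------------------
 10011001011000010  (end carry out of the top bit = 1)
Discarding the end carry: 0011001011000010
Decimal check:
  0101001111101101 = 16384 + 4096 + 512 + 256 + 128 + 64 + 32 + 8 + 4 + 1 = 21485
  0010000100101011 = 8192 + 256 + 32 + 8 + 2 + 1 = 8491
  21485 - 8491 = 12994, and 0011001011000010 = 8192 + 4096 + 512 + 128 + 64 + 2 = 12994 ✓



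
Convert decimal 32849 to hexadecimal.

Using repeated division by 16 (digits 10–15 are A–F):
32849 ÷ 16 = 2053 remainder 1
2053 ÷ 16 = 128 remainder 5
128 ÷ 16 = 8 remainder 0
8 ÷ 16 = 0 remainder 8
Reading remainders bottom to top: 8051



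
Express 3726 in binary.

Using repeated division by 2:
3726 ÷ 2 = 1863 remainder 0
1863 ÷ 2 = 931 remainder 1
931 ÷ 2 = 465 remainder 1
465 ÷ 2 = 232 remainder 1
232 ÷ 2 = 116 remainder 0
116 ÷ 2 = 58 remainder 0
58 ÷ 2 = 29 remainder 0
29 ÷ 2 = 14 remainder 1
14 ÷ 2 = 7 remainder 0
7 ÷ 2 = 3 remainder 1
3 ÷ 2 = 1 remainder 1
1 ÷ 2 = 0 remainder 1
Reading remainders bottom to top: 111010001110



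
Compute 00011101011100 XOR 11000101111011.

XOR: 1 when bits differ
  00011101011100
^ 11000101111011
----------------
  11011000100111
Decimal: 1884 ^ 12667 = 13863



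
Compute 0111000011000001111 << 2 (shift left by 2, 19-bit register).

Original: 0111000011000001111 (decimal 230927)
Shift left by 2 positions
Append 2 zeros on the right and drop the 2 high bits that overflow the 19-bit width
Result: 1100001100000111100 (decimal 399420)
Equivalent: 230927 << 2 = 230927 × 2^2 = 923708, truncated to 19 bits = 399420



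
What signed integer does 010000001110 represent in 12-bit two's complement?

Binary: 010000001110
Sign bit: 0 (non-negative)
Read directly as an unsigned value:
010000001110 = 1024 + 8 + 4 + 2 = 1038
Value: 1038



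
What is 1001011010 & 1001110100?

AND: 1 only when both bits are 1
  1001011010
& 1001110100
------------
  1001010000
Decimal: 602 & 628 = 592



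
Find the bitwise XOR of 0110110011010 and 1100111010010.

XOR: 1 when bits differ
  0110110011010
^ 1100111010010
---------------
  1010001001000
Decimal: 3482 ^ 6610 = 5192



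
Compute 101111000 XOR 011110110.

XOR: 1 when bits differ
  101111000
^ 011110110
-----------
  110001110
Decimal: 376 ^ 246 = 398



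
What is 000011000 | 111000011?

OR: 1 when either bit is 1
  000011000
| 111000011
-----------
  111011011
Decimal: 24 | 451 = 475



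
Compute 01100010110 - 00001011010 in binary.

Method 1 - Direct subtraction (column by column from the right: bit − bit − borrow-in; if negative, add 2 and borrow 1 from the next column):
borrow: 00111110000
        01100010110
-       00001011010
-------------------
        01010111100

Method 2 - Add two's complement:
Two's complement of 00001011010: invert → 11110100101, add 1 → 11110100110
  01100010110
+ 11110100110
-------------
 101010111100  (end carry out of the top bit = 1)
Discarding the end carry: 01010111100
Decimal check:
  01100010110 = 512 + 256 + 16 + 4 + 2 = 790
  00001011010 = 64 + 16 + 8 + 2 = 90
  790 - 90 = 700, and 01010111100 = 512 + 128 + 32 + 16 + 8 + 4 = 700 ✓



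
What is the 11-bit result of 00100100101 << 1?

Original: 00100100101 (decimal 293)
Shift left by 1 position
Append 1 zero on the right
Result: 01001001010 (decimal 586)
Equivalent: 293 << 1 = 293 × 2^1 = 586



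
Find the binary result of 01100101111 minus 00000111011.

Method 1 - Direct subtraction (column by column from the right: bit − bit − borrow-in; if negative, add 2 and borrow 1 from the next column):
borrow: 00111100000
        01100101111
-       00000111011
-------------------
        01011110100

Method 2 - Add two's complement:
Two's complement of 00000111011: invert → 11111000100, add 1 → 11111000101
  01100101111
+ 11111000101
-------------
 101011110100  (end carry out of the top bit = 1)
Discarding the end carry: 01011110100
Decimal check:
  01100101111 = 512 + 256 + 32 + 8 + 4 + 2 + 1 = 815
  00000111011 = 32 + 16 + 8 + 2 + 1 = 59
  815 - 59 = 756, and 01011110100 = 512 + 128 + 64 + 32 + 16 + 4 = 756 ✓



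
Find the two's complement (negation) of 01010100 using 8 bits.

Original: 01010100
Step 1 - Invert all bits: 10101011
Step 2 - Add 1: 10101100
Verification: 01010100 + 10101100 = 100000000; discarding the end carry (carry out of the top bit) leaves the 8-bit value 00000000, as required for x + (-x)



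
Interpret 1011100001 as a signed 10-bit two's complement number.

Binary: 1011100001
Sign bit: 1 (negative)
Invert: 0100011110
Add 1:  0100011111
Magnitude: 0100011111 = 256 + 16 + 8 + 4 + 2 + 1 = 287
Value: -287



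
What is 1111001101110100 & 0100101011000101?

AND: 1 only when both bits are 1
  1111001101110100
& 0100101011000101
------------------
  0100001001000100
Decimal: 62324 & 19141 = 16964



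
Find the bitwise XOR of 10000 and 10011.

XOR: 1 when bits differ
  10000
^ 10011
-------
  00011
Decimal: 16 ^ 19 = 3



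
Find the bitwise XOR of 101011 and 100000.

XOR: 1 when bits differ
  101011
^ 100000
--------
  001011
Decimal: 43 ^ 32 = 11



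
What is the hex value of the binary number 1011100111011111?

Group into 4-bit nibbles from right:
  1011 = B
  1001 = 9
  1101 = D
  1111 = F
Result: B9DF



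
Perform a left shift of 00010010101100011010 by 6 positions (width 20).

Original: 00010010101100011010 (decimal 76570)
Shift left by 6 positions
Append 6 zeros on the right and drop the 6 high bits that overflow the 20-bit width
Result: 10101100011010000000 (decimal 706176)
Equivalent: 76570 << 6 = 76570 × 2^6 = 4900480, truncated to 20 bits = 706176



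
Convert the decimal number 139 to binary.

Using repeated division by 2:
139 ÷ 2 = 69 remainder 1
69 ÷ 2 = 34 remainder 1
34 ÷ 2 = 17 remainder 0
17 ÷ 2 = 8 remainder 1
8 ÷ 2 = 4 remainder 0
4 ÷ 2 = 2 remainder 0
2 ÷ 2 = 1 remainder 0
1 ÷ 2 = 0 remainder 1
Reading remainders bottom to top: 10001011



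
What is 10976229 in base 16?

Using repeated division by 16 (digits 10–15 are A–F):
10976229 ÷ 16 = 686014 remainder 5
686014 ÷ 16 = 42875 remainder 14 (E)
42875 ÷ 16 = 2679 remainder 11 (B)
2679 ÷ 16 = 167 remainder 7
167 ÷ 16 = 10 remainder 7
10 ÷ 16 = 0 remainder 10 (A)
Reading remainders bottom to top: A77BE5



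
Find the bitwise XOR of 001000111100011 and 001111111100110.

XOR: 1 when bits differ
  001000111100011
^ 001111111100110
-----------------
  000111000000101
Decimal: 4579 ^ 8166 = 3589



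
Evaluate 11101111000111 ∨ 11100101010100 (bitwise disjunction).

OR: 1 when either bit is 1
  11101111000111
| 11100101010100
----------------
  11101111010111
Decimal: 15303 | 14676 = 15319



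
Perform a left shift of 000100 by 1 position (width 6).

Original: 000100 (decimal 4)
Shift left by 1 position
Append 1 zero on the right
Result: 001000 (decimal 8)
Equivalent: 4 << 1 = 4 × 2^1 = 8



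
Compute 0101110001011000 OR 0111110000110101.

OR: 1 when either bit is 1
  0101110001011000
| 0111110000110101
------------------
  0111110001111101
Decimal: 23640 | 31797 = 31869



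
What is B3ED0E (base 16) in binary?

Convert each hex digit to 4 bits:
  B = 1011
  3 = 0011
  E = 1110
  D = 1101
  0 = 0000
  E = 1110
Concatenate: 101100111110110100001110



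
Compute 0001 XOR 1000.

XOR: 1 when bits differ
  0001
^ 1000
------
  1001
Decimal: 1 ^ 8 = 9



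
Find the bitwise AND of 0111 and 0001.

AND: 1 only when both bits are 1
  0111
& 0001
------
  0001
Decimal: 7 & 1 = 1



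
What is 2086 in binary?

Using repeated division by 2:
2086 ÷ 2 = 1043 remainder 0
1043 ÷ 2 = 521 remainder 1
521 ÷ 2 = 260 remainder 1
260 ÷ 2 = 130 remainder 0
130 ÷ 2 = 65 remainder 0
65 ÷ 2 = 32 remainder 1
32 ÷ 2 = 16 remainder 0
16 ÷ 2 = 8 remainder 0
8 ÷ 2 = 4 remainder 0
4 ÷ 2 = 2 remainder 0
2 ÷ 2 = 1 remainder 0
1 ÷ 2 = 0 remainder 1
Reading remainders bottom to top: 100000100110



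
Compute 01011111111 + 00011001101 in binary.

Add column by column from the right: bit + bit + carry-in; write the sum mod 2, carry 1 when the sum is 2 or 3.
carry:  00111111110
        01011111111
+       00011001101
-------------------
       001111001100
(the carry out of the leftmost column, 0, becomes the leading bit)
Decimal check:
  01011111111 = 512 + 128 + 64 + 32 + 16 + 8 + 4 + 2 + 1 = 767
  00011001101 = 128 + 64 + 8 + 4 + 1 = 205
  767 + 205 = 972, and 001111001100 = 512 + 256 + 128 + 64 + 8 + 4 = 972 ✓



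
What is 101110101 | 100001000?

OR: 1 when either bit is 1
  101110101
| 100001000
-----------
  101111101
Decimal: 373 | 264 = 381



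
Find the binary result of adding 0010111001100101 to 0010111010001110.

Add column by column from the right: bit + bit + carry-in; write the sum mod 2, carry 1 when the sum is 2 or 3.
carry:  0101110000011000
        0010111001100101
+       0010111010001110
------------------------
       00101110011110011
(the carry out of the leftmost column, 0, becomes the leading bit)
Decimal check:
  0010111001100101 = 8192 + 2048 + 1024 + 512 + 64 + 32 + 4 + 1 = 11877
  0010111010001110 = 8192 + 2048 + 1024 + 512 + 128 + 8 + 4 + 2 = 11918
  11877 + 11918 = 23795, and 00101110011110011 = 16384 + 4096 + 2048 + 1024 + 128 + 64 + 32 + 16 + 2 + 1 = 23795 ✓



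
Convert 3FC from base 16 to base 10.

Expand by place value (powers of 16):
Digit values: F = 15, C = 12
3FC = 3 × 16^2 + 15 × 16^1 + 12 × 16^0
= 3 × 256 + 15 × 16 + 12 × 1
= 768 + 240 + 12
= 1020



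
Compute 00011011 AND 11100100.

AND: 1 only when both bits are 1
  00011011
& 11100100
----------
  00000000
Decimal: 27 & 228 = 0



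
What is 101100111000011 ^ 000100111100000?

XOR: 1 when bits differ
  101100111000011
^ 000100111100000
-----------------
  101000000100011
Decimal: 22979 ^ 2528 = 20515



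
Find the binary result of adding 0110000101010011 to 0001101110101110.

Add column by column from the right: bit + bit + carry-in; write the sum mod 2, carry 1 when the sum is 2 or 3.
carry:  0000011111111100
        0110000101010011
+       0001101110101110
------------------------
       00111110100000001
(the carry out of the leftmost column, 0, becomes the leading bit)
Decimal check:
  0110000101010011 = 16384 + 8192 + 256 + 64 + 16 + 2 + 1 = 24915
  0001101110101110 = 4096 + 2048 + 512 + 256 + 128 + 32 + 8 + 4 + 2 = 7086
  24915 + 7086 = 32001, and 00111110100000001 = 16384 + 8192 + 4096 + 2048 + 1024 + 256 + 1 = 32001 ✓



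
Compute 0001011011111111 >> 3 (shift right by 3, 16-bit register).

Original: 0001011011111111 (decimal 5887)
Shift right by 3 positions
Drop the 3 low bits; fill with zeros on the left
Result: 0000001011011111 (decimal 735)
Equivalent: 5887 >> 3 = 5887 ÷ 2^3 = 735



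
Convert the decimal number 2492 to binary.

Using repeated division by 2:
2492 ÷ 2 = 1246 remainder 0
1246 ÷ 2 = 623 remainder 0
623 ÷ 2 = 311 remainder 1
311 ÷ 2 = 155 remainder 1
155 ÷ 2 = 77 remainder 1
77 ÷ 2 = 38 remainder 1
38 ÷ 2 = 19 remainder 0
19 ÷ 2 = 9 remainder 1
9 ÷ 2 = 4 remainder 1
4 ÷ 2 = 2 remainder 0
2 ÷ 2 = 1 remainder 0
1 ÷ 2 = 0 remainder 1
Reading remainders bottom to top: 100110111100



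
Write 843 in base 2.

Using repeated division by 2:
843 ÷ 2 = 421 remainder 1
421 ÷ 2 = 210 remainder 1
210 ÷ 2 = 105 remainder 0
105 ÷ 2 = 52 remainder 1
52 ÷ 2 = 26 remainder 0
26 ÷ 2 = 13 remainder 0
13 ÷ 2 = 6 remainder 1
6 ÷ 2 = 3 remainder 0
3 ÷ 2 = 1 remainder 1
1 ÷ 2 = 0 remainder 1
Reading remainders bottom to top: 1101001011



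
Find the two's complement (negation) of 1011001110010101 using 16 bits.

Original (sign bit 1, negative): 1011001110010101
Step 1 - Invert all bits: 0100110001101010
Step 2 - Add 1: 0100110001101011
Verification: 1011001110010101 + 0100110001101011 = 10000000000000000; discarding the end carry (carry out of the top bit) leaves the 16-bit value 0000000000000000, as required for x + (-x)



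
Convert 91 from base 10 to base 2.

Using repeated division by 2:
91 ÷ 2 = 45 remainder 1
45 ÷ 2 = 22 remainder 1
22 ÷ 2 = 11 remainder 0
11 ÷ 2 = 5 remainder 1
5 ÷ 2 = 2 remainder 1
2 ÷ 2 = 1 remainder 0
1 ÷ 2 = 0 remainder 1
Reading remainders bottom to top: 1011011



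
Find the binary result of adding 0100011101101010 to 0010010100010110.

Add column by column from the right: bit + bit + carry-in; write the sum mod 2, carry 1 when the sum is 2 or 3.
carry:  0000111011111100
        0100011101101010
+       0010010100010110
------------------------
       00110110010000000
(the carry out of the leftmost column, 0, becomes the leading bit)
Decimal check:
  0100011101101010 = 16384 + 1024 + 512 + 256 + 64 + 32 + 8 + 2 = 18282
  0010010100010110 = 8192 + 1024 + 256 + 16 + 4 + 2 = 9494
  18282 + 9494 = 27776, and 00110110010000000 = 16384 + 8192 + 2048 + 1024 + 128 = 27776 ✓



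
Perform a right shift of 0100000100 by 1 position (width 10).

Original: 0100000100 (decimal 260)
Shift right by 1 position
Drop the 1 low bit; fill with zero on the left
Result: 0010000010 (decimal 130)
Equivalent: 260 >> 1 = 260 ÷ 2^1 = 130



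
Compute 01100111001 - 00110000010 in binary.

Method 1 - Direct subtraction (column by column from the right: bit − bit − borrow-in; if negative, add 2 and borrow 1 from the next column):
borrow: 01100001100
        01100111001
-       00110000010
-------------------
        00110110111

Method 2 - Add two's complement:
Two's complement of 00110000010: invert → 11001111101, add 1 → 11001111110
  01100111001
+ 11001111110
-------------
 100110110111  (end carry out of the top bit = 1)
Discarding the end carry: 00110110111
Decimal check:
  01100111001 = 512 + 256 + 32 + 16 + 8 + 1 = 825
  00110000010 = 256 + 128 + 2 = 386
  825 - 386 = 439, and 00110110111 = 256 + 128 + 32 + 16 + 4 + 2 + 1 = 439 ✓



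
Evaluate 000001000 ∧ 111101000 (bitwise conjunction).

AND: 1 only when both bits are 1
  000001000
& 111101000
-----------
  000001000
Decimal: 8 & 488 = 8



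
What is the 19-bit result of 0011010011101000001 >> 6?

Original: 0011010011101000001 (decimal 108353)
Shift right by 6 positions
Drop the 6 low bits; fill with zeros on the left
Result: 0000000011010011101 (decimal 1693)
Equivalent: 108353 >> 6 = 108353 ÷ 2^6 = 1693



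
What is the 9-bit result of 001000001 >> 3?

Original: 001000001 (decimal 65)
Shift right by 3 positions
Drop the 3 low bits; fill with zeros on the left
Result: 000001000 (decimal 8)
Equivalent: 65 >> 3 = 65 ÷ 2^3 = 8



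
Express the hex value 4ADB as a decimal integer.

Expand by place value (powers of 16):
Digit values: A = 10, D = 13, B = 11
4ADB = 4 × 16^3 + 10 × 16^2 + 13 × 16^1 + 11 × 16^0
= 4 × 4096 + 10 × 256 + 13 × 16 + 11 × 1
= 16384 + 2560 + 208 + 11
= 19163



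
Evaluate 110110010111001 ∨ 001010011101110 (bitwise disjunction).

OR: 1 when either bit is 1
  110110010111001
| 001010011101110
-----------------
  111110011111111
Decimal: 27833 | 5358 = 31999



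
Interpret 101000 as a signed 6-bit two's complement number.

Binary: 101000
Sign bit: 1 (negative)
Invert: 010111
Add 1:  011000
Magnitude: 011000 = 16 + 8 = 24
Value: -24



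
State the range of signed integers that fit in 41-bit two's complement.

For 41-bit two's complement:
Minimum: -2^40 = -1099511627776
Maximum: 2^40 - 1 = 1099511627775



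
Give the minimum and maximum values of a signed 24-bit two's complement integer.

For 24-bit two's complement:
Minimum: -2^23 = -8388608
Maximum: 2^23 - 1 = 8388607



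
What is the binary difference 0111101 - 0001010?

Method 1 - Direct subtraction (column by column from the right: bit − bit − borrow-in; if negative, add 2 and borrow 1 from the next column):
borrow: 0000100
        0111101
-       0001010
---------------
        0110011

Method 2 - Add two's complement:
Two's complement of 0001010: invert → 1110101, add 1 → 1110110
  0111101
+ 1110110
---------
 10110011  (end carry out of the top bit = 1)
Discarding the end carry: 0110011
Decimal check:
  0111101 = 32 + 16 + 8 + 4 + 1 = 61
  0001010 = 8 + 2 = 10
  61 - 10 = 51, and 0110011 = 32 + 16 + 2 + 1 = 51 ✓



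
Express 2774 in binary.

Using repeated division by 2:
2774 ÷ 2 = 1387 remainder 0
1387 ÷ 2 = 693 remainder 1
693 ÷ 2 = 346 remainder 1
346 ÷ 2 = 173 remainder 0
173 ÷ 2 = 86 remainder 1
86 ÷ 2 = 43 remainder 0
43 ÷ 2 = 21 remainder 1
21 ÷ 2 = 10 remainder 1
10 ÷ 2 = 5 remainder 0
5 ÷ 2 = 2 remainder 1
2 ÷ 2 = 1 remainder 0
1 ÷ 2 = 0 remainder 1
Reading remainders bottom to top: 101011010110



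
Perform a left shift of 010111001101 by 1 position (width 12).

Original: 010111001101 (decimal 1485)
Shift left by 1 position
Append 1 zero on the right
Result: 101110011010 (decimal 2970)
Equivalent: 1485 << 1 = 1485 × 2^1 = 2970



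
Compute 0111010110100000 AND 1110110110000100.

AND: 1 only when both bits are 1
  0111010110100000
& 1110110110000100
------------------
  0110010110000000
Decimal: 30112 & 60804 = 25984



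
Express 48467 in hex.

Using repeated division by 16 (digits 10–15 are A–F):
48467 ÷ 16 = 3029 remainder 3
3029 ÷ 16 = 189 remainder 5
189 ÷ 16 = 11 remainder 13 (D)
11 ÷ 16 = 0 remainder 11 (B)
Reading remainders bottom to top: BD53



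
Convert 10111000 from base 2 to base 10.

Sum of powers of 2 for each 1-bit:
2^3 + 2^4 + 2^5 + 2^7
= 8 + 16 + 32 + 128
= 184



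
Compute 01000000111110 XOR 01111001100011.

XOR: 1 when bits differ
  01000000111110
^ 01111001100011
----------------
  00111001011101
Decimal: 4158 ^ 7779 = 3677



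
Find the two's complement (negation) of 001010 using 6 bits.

Original: 001010
Step 1 - Invert all bits: 110101
Step 2 - Add 1: 110110
Verification: 001010 + 110110 = 1000000; discarding the end carry (carry out of the top bit) leaves the 6-bit value 000000, as required for x + (-x)



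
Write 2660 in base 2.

Using repeated division by 2:
2660 ÷ 2 = 1330 remainder 0
1330 ÷ 2 = 665 remainder 0
665 ÷ 2 = 332 remainder 1
332 ÷ 2 = 166 remainder 0
166 ÷ 2 = 83 remainder 0
83 ÷ 2 = 41 remainder 1
41 ÷ 2 = 20 remainder 1
20 ÷ 2 = 10 remainder 0
10 ÷ 2 = 5 remainder 0
5 ÷ 2 = 2 remainder 1
2 ÷ 2 = 1 remainder 0
1 ÷ 2 = 0 remainder 1
Reading remainders bottom to top: 101001100100



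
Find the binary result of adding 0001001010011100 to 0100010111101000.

Add column by column from the right: bit + bit + carry-in; write the sum mod 2, carry 1 when the sum is 2 or 3.
carry:  0000111111110000
        0001001010011100
+       0100010111101000
------------------------
       00101100010000100
(the carry out of the leftmost column, 0, becomes the leading bit)
Decimal check:
  0001001010011100 = 4096 + 512 + 128 + 16 + 8 + 4 = 4764
  0100010111101000 = 16384 + 1024 + 256 + 128 + 64 + 32 + 8 = 17896
  4764 + 17896 = 22660, and 00101100010000100 = 16384 + 4096 + 2048 + 128 + 4 = 22660 ✓



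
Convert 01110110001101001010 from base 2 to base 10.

Sum of powers of 2 for each 1-bit:
2^1 + 2^3 + 2^6 + 2^8 + 2^9 + 2^13 + 2^14 + 2^16 + 2^17 + 2^18
= 2 + 8 + 64 + 256 + 512 + 8192 + 16384 + 65536 + 131072 + 262144
= 484170



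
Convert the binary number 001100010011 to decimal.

Sum of powers of 2 for each 1-bit:
2^0 + 2^1 + 2^4 + 2^8 + 2^9
= 1 + 2 + 16 + 256 + 512
= 787



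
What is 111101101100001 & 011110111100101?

AND: 1 only when both bits are 1
  111101101100001
& 011110111100101
-----------------
  011100101100001
Decimal: 31585 & 15845 = 14689



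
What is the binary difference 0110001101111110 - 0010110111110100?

Method 1 - Direct subtraction (column by column from the right: bit − bit − borrow-in; if negative, add 2 and borrow 1 from the next column):
borrow: 0111101100000000
        0110001101111110
-       0010110111110100
------------------------
        0011010110001010

Method 2 - Add two's complement:
Two's complement of 0010110111110100: invert → 1101001000001011, add 1 → 1101001000001100
  0110001101111110
+ 1101001000001100
------------------
 10011010110001010  (end carry out of the top bit = 1)
Discarding the end carry: 0011010110001010
Decimal check:
  0110001101111110 = 16384 + 8192 + 512 + 256 + 64 + 32 + 16 + 8 + 4 + 2 = 25470
  0010110111110100 = 8192 + 2048 + 1024 + 256 + 128 + 64 + 32 + 16 + 4 = 11764
  25470 - 11764 = 13706, and 0011010110001010 = 8192 + 4096 + 1024 + 256 + 128 + 8 + 2 = 13706 ✓



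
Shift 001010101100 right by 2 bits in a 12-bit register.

Original: 001010101100 (decimal 684)
Shift right by 2 positions
Drop the 2 low bits; fill with zeros on the left
Result: 000010101011 (decimal 171)
Equivalent: 684 >> 2 = 684 ÷ 2^2 = 171



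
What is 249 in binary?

Using repeated division by 2:
249 ÷ 2 = 124 remainder 1
124 ÷ 2 = 62 remainder 0
62 ÷ 2 = 31 remainder 0
31 ÷ 2 = 15 remainder 1
15 ÷ 2 = 7 remainder 1
7 ÷ 2 = 3 remainder 1
3 ÷ 2 = 1 remainder 1
1 ÷ 2 = 0 remainder 1
Reading remainders bottom to top: 11111001



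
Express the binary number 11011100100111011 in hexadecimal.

Group into 4-bit nibbles from right:
  0001 = 1
  1011 = B
  1001 = 9
  0011 = 3
  1011 = B
Result: 1B93B



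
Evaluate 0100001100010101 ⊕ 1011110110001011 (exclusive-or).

XOR: 1 when bits differ
  0100001100010101
^ 1011110110001011
------------------
  1111111010011110
Decimal: 17173 ^ 48523 = 65182



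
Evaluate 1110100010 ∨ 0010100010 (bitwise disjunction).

OR: 1 when either bit is 1
  1110100010
| 0010100010
------------
  1110100010
Decimal: 930 | 162 = 930



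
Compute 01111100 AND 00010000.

AND: 1 only when both bits are 1
  01111100
& 00010000
----------
  00010000
Decimal: 124 & 16 = 16



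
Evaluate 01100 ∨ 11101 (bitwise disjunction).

OR: 1 when either bit is 1
  01100
| 11101
-------
  11101
Decimal: 12 | 29 = 29



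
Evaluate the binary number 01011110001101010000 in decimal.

Sum of powers of 2 for each 1-bit:
2^4 + 2^6 + 2^8 + 2^9 + 2^13 + 2^14 + 2^15 + 2^16 + 2^18
= 16 + 64 + 256 + 512 + 8192 + 16384 + 32768 + 65536 + 262144
= 385872



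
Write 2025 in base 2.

Using repeated division by 2:
2025 ÷ 2 = 1012 remainder 1
1012 ÷ 2 = 506 remainder 0
506 ÷ 2 = 253 remainder 0
253 ÷ 2 = 126 remainder 1
126 ÷ 2 = 63 remainder 0
63 ÷ 2 = 31 remainder 1
31 ÷ 2 = 15 remainder 1
15 ÷ 2 = 7 remainder 1
7 ÷ 2 = 3 remainder 1
3 ÷ 2 = 1 remainder 1
1 ÷ 2 = 0 remainder 1
Reading remainders bottom to top: 11111101001



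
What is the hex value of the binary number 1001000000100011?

Group into 4-bit nibbles from right:
  1001 = 9
  0000 = 0
  0010 = 2
  0011 = 3
Result: 9023



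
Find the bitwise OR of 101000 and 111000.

OR: 1 when either bit is 1
  101000
| 111000
--------
  111000
Decimal: 40 | 56 = 56



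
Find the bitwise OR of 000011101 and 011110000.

OR: 1 when either bit is 1
  000011101
| 011110000
-----------
  011111101
Decimal: 29 | 240 = 253



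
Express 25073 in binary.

Using repeated division by 2:
25073 ÷ 2 = 12536 remainder 1
12536 ÷ 2 = 6268 remainder 0
6268 ÷ 2 = 3134 remainder 0
3134 ÷ 2 = 1567 remainder 0
1567 ÷ 2 = 783 remainder 1
783 ÷ 2 = 391 remainder 1
391 ÷ 2 = 195 remainder 1
195 ÷ 2 = 97 remainder 1
97 ÷ 2 = 48 remainder 1
48 ÷ 2 = 24 remainder 0
24 ÷ 2 = 12 remainder 0
12 ÷ 2 = 6 remainder 0
6 ÷ 2 = 3 remainder 0
3 ÷ 2 = 1 remainder 1
1 ÷ 2 = 0 remainder 1
Reading remainders bottom to top: 110000111110001



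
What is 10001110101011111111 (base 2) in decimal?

Sum of powers of 2 for each 1-bit:
2^0 + 2^1 + 2^2 + 2^3 + 2^4 + 2^5 + 2^6 + 2^7 + 2^9 + 2^11 + 2^13 + 2^14 + 2^15 + 2^19
= 1 + 2 + 4 + 8 + 16 + 32 + 64 + 128 + 512 + 2048 + 8192 + 16384 + 32768 + 524288
= 584447



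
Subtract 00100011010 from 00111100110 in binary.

Method 1 - Direct subtraction (column by column from the right: bit − bit − borrow-in; if negative, add 2 and borrow 1 from the next column):
borrow: 00000110000
        00111100110
-       00100011010
-------------------
        00011001100

Method 2 - Add two's complement:
Two's complement of 00100011010: invert → 11011100101, add 1 → 11011100110
  00111100110
+ 11011100110
-------------
 100011001100  (end carry out of the top bit = 1)
Discarding the end carry: 00011001100
Decimal check:
  00111100110 = 256 + 128 + 64 + 32 + 4 + 2 = 486
  00100011010 = 256 + 16 + 8 + 2 = 282
  486 - 282 = 204, and 00011001100 = 128 + 64 + 8 + 4 = 204 ✓



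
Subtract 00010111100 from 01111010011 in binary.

Method 1 - Direct subtraction (column by column from the right: bit − bit − borrow-in; if negative, add 2 and borrow 1 from the next column):
borrow: 00001111000
        01111010011
-       00010111100
-------------------
        01100010111

Method 2 - Add two's complement:
Two's complement of 00010111100: invert → 11101000011, add 1 → 11101000100
  01111010011
+ 11101000100
-------------
 101100010111  (end carry out of the top bit = 1)
Discarding the end carry: 01100010111
Decimal check:
  01111010011 = 512 + 256 + 128 + 64 + 16 + 2 + 1 = 979
  00010111100 = 128 + 32 + 16 + 8 + 4 = 188
  979 - 188 = 791, and 01100010111 = 512 + 256 + 16 + 4 + 2 + 1 = 791 ✓



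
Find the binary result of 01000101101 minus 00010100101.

Method 1 - Direct subtraction (column by column from the right: bit − bit − borrow-in; if negative, add 2 and borrow 1 from the next column):
borrow: 01100000000
        01000101101
-       00010100101
-------------------
        00110001000

Method 2 - Add two's complement:
Two's complement of 00010100101: invert → 11101011010, add 1 → 11101011011
  01000101101
+ 11101011011
-------------
 100110001000  (end carry out of the top bit = 1)
Discarding the end carry: 00110001000
Decimal check:
  01000101101 = 512 + 32 + 8 + 4 + 1 = 557
  00010100101 = 128 + 32 + 4 + 1 = 165
  557 - 165 = 392, and 00110001000 = 256 + 128 + 8 = 392 ✓



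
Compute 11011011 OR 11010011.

OR: 1 when either bit is 1
  11011011
| 11010011
----------
  11011011
Decimal: 219 | 211 = 219



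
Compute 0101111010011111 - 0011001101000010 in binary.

Method 1 - Direct subtraction (column by column from the right: bit − bit − borrow-in; if negative, add 2 and borrow 1 from the next column):
borrow: 0100011010000000
        0101111010011111
-       0011001101000010
------------------------
        0010101101011101

Method 2 - Add two's complement:
Two's complement of 0011001101000010: invert → 1100110010111101, add 1 → 1100110010111110
  0101111010011111
+ 1100110010111110
------------------
 10010101101011101  (end carry out of the top bit = 1)
Discarding the end carry: 0010101101011101
Decimal check:
  0101111010011111 = 16384 + 4096 + 2048 + 1024 + 512 + 128 + 16 + 8 + 4 + 2 + 1 = 24223
  0011001101000010 = 8192 + 4096 + 512 + 256 + 64 + 2 = 13122
  24223 - 13122 = 11101, and 0010101101011101 = 8192 + 2048 + 512 + 256 + 64 + 16 + 8 + 4 + 1 = 11101 ✓



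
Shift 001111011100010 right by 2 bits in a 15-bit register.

Original: 001111011100010 (decimal 7906)
Shift right by 2 positions
Drop the 2 low bits; fill with zeros on the left
Result: 000011110111000 (decimal 1976)
Equivalent: 7906 >> 2 = 7906 ÷ 2^2 = 1976



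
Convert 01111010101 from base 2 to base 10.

Sum of powers of 2 for each 1-bit:
2^0 + 2^2 + 2^4 + 2^6 + 2^7 + 2^8 + 2^9
= 1 + 4 + 16 + 64 + 128 + 256 + 512
= 981



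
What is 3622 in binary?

Using repeated division by 2:
3622 ÷ 2 = 1811 remainder 0
1811 ÷ 2 = 905 remainder 1
905 ÷ 2 = 452 remainder 1
452 ÷ 2 = 226 remainder 0
226 ÷ 2 = 113 remainder 0
113 ÷ 2 = 56 remainder 1
56 ÷ 2 = 28 remainder 0
28 ÷ 2 = 14 remainder 0
14 ÷ 2 = 7 remainder 0
7 ÷ 2 = 3 remainder 1
3 ÷ 2 = 1 remainder 1
1 ÷ 2 = 0 remainder 1
Reading remainders bottom to top: 111000100110



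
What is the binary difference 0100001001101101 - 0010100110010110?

Method 1 - Direct subtraction (column by column from the right: bit − bit − borrow-in; if negative, add 2 and borrow 1 from the next column):
borrow: 0111001100101100
        0100001001101101
-       0010100110010110
------------------------
        0001100011010111

Method 2 - Add two's complement:
Two's complement of 0010100110010110: invert → 1101011001101001, add 1 → 1101011001101010
  0100001001101101
+ 1101011001101010
------------------
 10001100011010111  (end carry out of the top bit = 1)
Discarding the end carry: 0001100011010111
Decimal check:
  0100001001101101 = 16384 + 512 + 64 + 32 + 8 + 4 + 1 = 17005
  0010100110010110 = 8192 + 2048 + 256 + 128 + 16 + 4 + 2 = 10646
  17005 - 10646 = 6359, and 0001100011010111 = 4096 + 2048 + 128 + 64 + 16 + 4 + 2 + 1 = 6359 ✓



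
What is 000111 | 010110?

OR: 1 when either bit is 1
  000111
| 010110
--------
  010111
Decimal: 7 | 22 = 23



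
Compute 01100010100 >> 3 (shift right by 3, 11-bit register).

Original: 01100010100 (decimal 788)
Shift right by 3 positions
Drop the 3 low bits; fill with zeros on the left
Result: 00001100010 (decimal 98)
Equivalent: 788 >> 3 = 788 ÷ 2^3 = 98



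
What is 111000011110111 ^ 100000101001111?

XOR: 1 when bits differ
  111000011110111
^ 100000101001111
-----------------
  011000110111000
Decimal: 28919 ^ 16719 = 12728



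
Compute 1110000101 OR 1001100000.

OR: 1 when either bit is 1
  1110000101
| 1001100000
------------
  1111100101
Decimal: 901 | 608 = 997



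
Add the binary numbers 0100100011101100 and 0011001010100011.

Add column by column from the right: bit + bit + carry-in; write the sum mod 2, carry 1 when the sum is 2 or 3.
carry:  0000000111000000
        0100100011101100
+       0011001010100011
------------------------
       00111101110001111
(the carry out of the leftmost column, 0, becomes the leading bit)
Decimal check:
  0100100011101100 = 16384 + 2048 + 128 + 64 + 32 + 8 + 4 = 18668
  0011001010100011 = 8192 + 4096 + 512 + 128 + 32 + 2 + 1 = 12963
  18668 + 12963 = 31631, and 00111101110001111 = 16384 + 8192 + 4096 + 2048 + 512 + 256 + 128 + 8 + 4 + 2 + 1 = 31631 ✓



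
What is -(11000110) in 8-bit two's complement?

Original (sign bit 1, negative): 11000110
Step 1 - Invert all bits: 00111001
Step 2 - Add 1: 00111010
Verification: 11000110 + 00111010 = 100000000; discarding the end carry (carry out of the top bit) leaves the 8-bit value 00000000, as required for x + (-x)



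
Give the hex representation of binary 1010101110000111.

Group into 4-bit nibbles from right:
  1010 = A
  1011 = B
  1000 = 8
  0111 = 7
Result: AB87



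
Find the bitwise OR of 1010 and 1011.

OR: 1 when either bit is 1
  1010
| 1011
------
  1011
Decimal: 10 | 11 = 11



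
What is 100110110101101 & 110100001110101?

AND: 1 only when both bits are 1
  100110110101101
& 110100001110101
-----------------
  100100000100101
Decimal: 19885 & 26741 = 18469



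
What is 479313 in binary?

Using repeated division by 2:
479313 ÷ 2 = 239656 remainder 1
239656 ÷ 2 = 119828 remainder 0
119828 ÷ 2 = 59914 remainder 0
59914 ÷ 2 = 29957 remainder 0
29957 ÷ 2 = 14978 remainder 1
14978 ÷ 2 = 7489 remainder 0
7489 ÷ 2 = 3744 remainder 1
3744 ÷ 2 = 1872 remainder 0
1872 ÷ 2 = 936 remainder 0
936 ÷ 2 = 468 remainder 0
468 ÷ 2 = 234 remainder 0
234 ÷ 2 = 117 remainder 0
117 ÷ 2 = 58 remainder 1
58 ÷ 2 = 29 remainder 0
29 ÷ 2 = 14 remainder 1
14 ÷ 2 = 7 remainder 0
7 ÷ 2 = 3 remainder 1
3 ÷ 2 = 1 remainder 1
1 ÷ 2 = 0 remainder 1
Reading remainders bottom to top: 1110101000001010001

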